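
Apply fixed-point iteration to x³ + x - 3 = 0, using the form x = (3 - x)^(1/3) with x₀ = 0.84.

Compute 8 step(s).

Equation: x³ + x - 3 = 0
Fixed-point form: x = (3 - x)^(1/3)
x₀ = 0.84

x_1 = g(0.840000) = 1.292661
x_2 = g(1.292661) = 1.195198
x_3 = g(1.195198) = 1.217521
x_4 = g(1.217521) = 1.212481
x_5 = g(1.212481) = 1.213622
x_6 = g(1.213622) = 1.213364
x_7 = g(1.213364) = 1.213422
x_8 = g(1.213422) = 1.213409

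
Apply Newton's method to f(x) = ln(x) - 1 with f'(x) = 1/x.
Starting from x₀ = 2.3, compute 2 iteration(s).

f(x) = ln(x) - 1
f'(x) = 1/x
x₀ = 2.3

Newton-Raphson formula: x_{n+1} = x_n - f(x_n)/f'(x_n)

Iteration 1:
  f(2.300000) = -0.167091
  f'(2.300000) = 0.434783
  x_1 = 2.300000 - (-0.167091)/0.434783 = 2.684309
Iteration 2:
  f(2.684309) = -0.012577
  f'(2.684309) = 0.372535
  x_2 = 2.684309 - (-0.012577)/0.372535 = 2.718069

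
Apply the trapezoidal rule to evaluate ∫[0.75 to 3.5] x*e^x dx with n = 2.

f(x) = x*e^x
a = 0.75, b = 3.5, n = 2
h = (b - a)/n = 1.375000

Trapezoidal rule: (h/2)[f(x₀) + 2f(x₁) + 2f(x₂) + ... + f(xₙ)]

x_0 = 0.7500, f(x_0) = 1.587750, coefficient = 1
x_1 = 2.1250, f(x_1) = 17.792407, coefficient = 2
x_2 = 3.5000, f(x_2) = 115.904082, coefficient = 1

I ≈ (1.375000/2) × 153.076646 = 105.240194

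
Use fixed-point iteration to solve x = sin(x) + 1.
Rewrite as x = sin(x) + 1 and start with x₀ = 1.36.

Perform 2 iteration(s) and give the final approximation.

Equation: x = sin(x) + 1
Fixed-point form: x = sin(x) + 1
x₀ = 1.36

x_1 = g(1.360000) = 1.977865
x_2 = g(1.977865) = 1.918285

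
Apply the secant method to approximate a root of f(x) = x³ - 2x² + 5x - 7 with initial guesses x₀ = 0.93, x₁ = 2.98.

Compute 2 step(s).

f(x) = x³ - 2x² + 5x - 7
x₀ = 0.93, x₁ = 2.98

Secant formula: x_{n+1} = x_n - f(x_n)(x_n - x_{n-1})/(f(x_n) - f(x_{n-1}))

Iteration 1:
  f(0.930000) = -3.275443
  f(2.980000) = 16.602792
  x_2 = 2.980000 - 16.602792×(2.980000 - 0.930000)/(16.602792 - (-3.275443))
       = 1.267789
Iteration 2:
  f(2.980000) = 16.602792
  f(1.267789) = -1.837927
  x_3 = 1.267789 - (-1.837927)×(1.267789 - 2.980000)/(-1.837927 - 16.602792)
       = 1.438440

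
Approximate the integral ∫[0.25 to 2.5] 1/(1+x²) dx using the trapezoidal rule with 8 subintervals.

f(x) = 1/(1+x²)
a = 0.25, b = 2.5, n = 8
h = (b - a)/n = 0.281250

Trapezoidal rule: (h/2)[f(x₀) + 2f(x₁) + 2f(x₂) + ... + f(xₙ)]

x_0 = 0.2500, f(x_0) = 0.941176, coefficient = 1
x_1 = 0.5312, f(x_1) = 0.779893, coefficient = 2
x_2 = 0.8125, f(x_2) = 0.602353, coefficient = 2
x_3 = 1.0938, f(x_3) = 0.455313, coefficient = 2
x_4 = 1.3750, f(x_4) = 0.345946, coefficient = 2
x_5 = 1.6562, f(x_5) = 0.267154, coefficient = 2
x_6 = 1.9375, f(x_6) = 0.210353, coefficient = 2
x_7 = 2.2188, f(x_7) = 0.168838, coefficient = 2
x_8 = 2.5000, f(x_8) = 0.137931, coefficient = 1

I ≈ (0.281250/2) × 6.738808 = 0.947645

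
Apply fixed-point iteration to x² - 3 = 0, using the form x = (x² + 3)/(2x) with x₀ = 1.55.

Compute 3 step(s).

Equation: x² - 3 = 0
Fixed-point form: x = (x² + 3)/(2x)
x₀ = 1.55

x_1 = g(1.550000) = 1.742742
x_2 = g(1.742742) = 1.732084
x_3 = g(1.732084) = 1.732051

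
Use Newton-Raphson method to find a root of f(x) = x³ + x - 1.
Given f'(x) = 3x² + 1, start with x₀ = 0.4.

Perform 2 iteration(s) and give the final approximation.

f(x) = x³ + x - 1
f'(x) = 3x² + 1
x₀ = 0.4

Newton-Raphson formula: x_{n+1} = x_n - f(x_n)/f'(x_n)

Iteration 1:
  f(0.400000) = -0.536000
  f'(0.400000) = 1.480000
  x_1 = 0.400000 - (-0.536000)/1.480000 = 0.762162
Iteration 2:
  f(0.762162) = 0.204895
  f'(0.762162) = 2.742673
  x_2 = 0.762162 - 0.204895/2.742673 = 0.687456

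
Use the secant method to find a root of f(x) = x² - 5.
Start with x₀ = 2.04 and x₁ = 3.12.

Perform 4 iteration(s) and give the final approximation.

f(x) = x² - 5
x₀ = 2.04, x₁ = 3.12

Secant formula: x_{n+1} = x_n - f(x_n)(x_n - x_{n-1})/(f(x_n) - f(x_{n-1}))

Iteration 1:
  f(2.040000) = -0.838400
  f(3.120000) = 4.734400
  x_2 = 3.120000 - 4.734400×(3.120000 - 2.040000)/(4.734400 - (-0.838400))
       = 2.202481
Iteration 2:
  f(3.120000) = 4.734400
  f(2.202481) = -0.149079
  x_3 = 2.202481 - (-0.149079)×(2.202481 - 3.120000)/(-0.149079 - 4.734400)
       = 2.230490
Iteration 3:
  f(2.202481) = -0.149079
  f(2.230490) = -0.024915
  x_4 = 2.230490 - (-0.024915)×(2.230490 - 2.202481)/(-0.024915 - (-0.149079))
       = 2.236110
Iteration 4:
  f(2.230490) = -0.024915
  f(2.236110) = 0.000189
  x_5 = 2.236110 - 0.000189×(2.236110 - 2.230490)/(0.000189 - (-0.024915))
       = 2.236068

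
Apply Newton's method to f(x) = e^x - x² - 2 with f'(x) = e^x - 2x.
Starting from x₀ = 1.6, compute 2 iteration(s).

f(x) = e^x - x² - 2
f'(x) = e^x - 2x
x₀ = 1.6

Newton-Raphson formula: x_{n+1} = x_n - f(x_n)/f'(x_n)

Iteration 1:
  f(1.600000) = 0.393032
  f'(1.600000) = 1.753032
  x_1 = 1.600000 - 0.393032/1.753032 = 1.375799
Iteration 2:
  f(1.375799) = 0.065415
  f'(1.375799) = 1.206639
  x_2 = 1.375799 - 0.065415/1.206639 = 1.321586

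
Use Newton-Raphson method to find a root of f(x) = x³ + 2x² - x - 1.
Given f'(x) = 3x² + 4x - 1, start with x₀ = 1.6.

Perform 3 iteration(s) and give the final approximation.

f(x) = x³ + 2x² - x - 1
f'(x) = 3x² + 4x - 1
x₀ = 1.6

Newton-Raphson formula: x_{n+1} = x_n - f(x_n)/f'(x_n)

Iteration 1:
  f(1.600000) = 6.616000
  f'(1.600000) = 13.080000
  x_1 = 1.600000 - 6.616000/13.080000 = 1.094190
Iteration 2:
  f(1.094190) = 1.610332
  f'(1.094190) = 6.968511
  x_2 = 1.094190 - 1.610332/6.968511 = 0.863103
Iteration 3:
  f(0.863103) = 0.269755
  f'(0.863103) = 4.687250
  x_3 = 0.863103 - 0.269755/4.687250 = 0.805552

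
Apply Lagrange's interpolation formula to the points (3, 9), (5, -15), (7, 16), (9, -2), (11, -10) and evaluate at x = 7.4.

Lagrange interpolation formula:
P(x) = Σ yᵢ × Lᵢ(x)
where Lᵢ(x) = Π_{j≠i} (x - xⱼ)/(xᵢ - xⱼ)

L_0(7.4) = (7.4 - 5)/(3 - 5) × (7.4 - 7)/(3 - 7) × (7.4 - 9)/(3 - 9) × (7.4 - 11)/(3 - 11) = 0.014400
L_1(7.4) = (7.4 - 3)/(5 - 3) × (7.4 - 7)/(5 - 7) × (7.4 - 9)/(5 - 9) × (7.4 - 11)/(5 - 11) = -0.105600
L_2(7.4) = (7.4 - 3)/(7 - 3) × (7.4 - 5)/(7 - 5) × (7.4 - 9)/(7 - 9) × (7.4 - 11)/(7 - 11) = 0.950400
L_3(7.4) = (7.4 - 3)/(9 - 3) × (7.4 - 5)/(9 - 5) × (7.4 - 7)/(9 - 7) × (7.4 - 11)/(9 - 11) = 0.158400
L_4(7.4) = (7.4 - 3)/(11 - 3) × (7.4 - 5)/(11 - 5) × (7.4 - 7)/(11 - 7) × (7.4 - 9)/(11 - 9) = -0.017600

P(7.4) = 9×L_0(7.4) + (-15)×L_1(7.4) + 16×L_2(7.4) + (-2)×L_3(7.4) + (-10)×L_4(7.4)
P(7.4) = 16.779200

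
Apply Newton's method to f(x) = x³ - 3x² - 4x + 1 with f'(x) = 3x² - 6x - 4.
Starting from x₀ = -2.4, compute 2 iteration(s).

f(x) = x³ - 3x² - 4x + 1
f'(x) = 3x² - 6x - 4
x₀ = -2.4

Newton-Raphson formula: x_{n+1} = x_n - f(x_n)/f'(x_n)

Iteration 1:
  f(-2.400000) = -20.504000
  f'(-2.400000) = 27.680000
  x_1 = -2.400000 - (-20.504000)/27.680000 = -1.659249
Iteration 2:
  f(-1.659249) = -5.190410
  f'(-1.659249) = 14.214809
  x_2 = -1.659249 - (-5.190410)/14.214809 = -1.294108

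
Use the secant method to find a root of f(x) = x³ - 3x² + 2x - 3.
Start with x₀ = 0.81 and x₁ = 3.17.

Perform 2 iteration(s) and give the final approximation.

f(x) = x³ - 3x² + 2x - 3
x₀ = 0.81, x₁ = 3.17

Secant formula: x_{n+1} = x_n - f(x_n)(x_n - x_{n-1})/(f(x_n) - f(x_{n-1}))

Iteration 1:
  f(0.810000) = -2.816859
  f(3.170000) = 5.048313
  x_2 = 3.170000 - 5.048313×(3.170000 - 0.810000)/(5.048313 - (-2.816859))
       = 1.655218
Iteration 2:
  f(3.170000) = 5.048313
  f(1.655218) = -3.373926
  x_3 = 1.655218 - (-3.373926)×(1.655218 - 3.170000)/(-3.373926 - 5.048313)
       = 2.262036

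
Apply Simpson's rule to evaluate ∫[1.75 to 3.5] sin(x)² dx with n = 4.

f(x) = sin(x)²
a = 1.75, b = 3.5, n = 4
h = (b - a)/n = 0.437500

Simpson's rule: (h/3)[f(x₀) + 4f(x₁) + 2f(x₂) + ... + f(xₙ)]

x_0 = 1.7500, f(x_0) = 0.968228, coefficient = 1
x_1 = 2.1875, f(x_1) = 0.665512, coefficient = 4
x_2 = 2.6250, f(x_2) = 0.243957, coefficient = 2
x_3 = 3.0625, f(x_3) = 0.006243, coefficient = 4
x_4 = 3.5000, f(x_4) = 0.123049, coefficient = 1

I ≈ (0.437500/3) × 4.266211 = 0.622156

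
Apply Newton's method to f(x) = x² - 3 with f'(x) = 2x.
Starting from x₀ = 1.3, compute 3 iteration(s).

f(x) = x² - 3
f'(x) = 2x
x₀ = 1.3

Newton-Raphson formula: x_{n+1} = x_n - f(x_n)/f'(x_n)

Iteration 1:
  f(1.300000) = -1.310000
  f'(1.300000) = 2.600000
  x_1 = 1.300000 - (-1.310000)/2.600000 = 1.803846
Iteration 2:
  f(1.803846) = 0.253861
  f'(1.803846) = 3.607692
  x_2 = 1.803846 - 0.253861/3.607692 = 1.733480
Iteration 3:
  f(1.733480) = 0.004951
  f'(1.733480) = 3.466959
  x_3 = 1.733480 - 0.004951/3.466959 = 1.732051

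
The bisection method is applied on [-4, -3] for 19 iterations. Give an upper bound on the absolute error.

Bisection error bound: |error| ≤ (b-a)/2^n
|error| ≤ (-3 - (-4))/2^19 = 1/2^19
|error| ≤ 0.0000019073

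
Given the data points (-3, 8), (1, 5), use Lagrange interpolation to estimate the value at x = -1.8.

Lagrange interpolation formula:
P(x) = Σ yᵢ × Lᵢ(x)
where Lᵢ(x) = Π_{j≠i} (x - xⱼ)/(xᵢ - xⱼ)

L_0(-1.8) = (-1.8 - 1)/(-3 - 1) = 0.700000
L_1(-1.8) = (-1.8 - (-3))/(1 - (-3)) = 0.300000

P(-1.8) = 8×L_0(-1.8) + 5×L_1(-1.8)
P(-1.8) = 7.100000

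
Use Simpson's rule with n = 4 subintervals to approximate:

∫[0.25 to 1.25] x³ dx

f(x) = x³
a = 0.25, b = 1.25, n = 4
h = (b - a)/n = 0.250000

Simpson's rule: (h/3)[f(x₀) + 4f(x₁) + 2f(x₂) + ... + f(xₙ)]

x_0 = 0.2500, f(x_0) = 0.015625, coefficient = 1
x_1 = 0.5000, f(x_1) = 0.125000, coefficient = 4
x_2 = 0.7500, f(x_2) = 0.421875, coefficient = 2
x_3 = 1.0000, f(x_3) = 1.000000, coefficient = 4
x_4 = 1.2500, f(x_4) = 1.953125, coefficient = 1

I ≈ (0.250000/3) × 7.312500 = 0.609375
Exact value: 0.609375
Error: 0.000000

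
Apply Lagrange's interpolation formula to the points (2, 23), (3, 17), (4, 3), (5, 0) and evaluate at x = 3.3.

Lagrange interpolation formula:
P(x) = Σ yᵢ × Lᵢ(x)
where Lᵢ(x) = Π_{j≠i} (x - xⱼ)/(xᵢ - xⱼ)

L_0(3.3) = (3.3 - 3)/(2 - 3) × (3.3 - 4)/(2 - 4) × (3.3 - 5)/(2 - 5) = -0.059500
L_1(3.3) = (3.3 - 2)/(3 - 2) × (3.3 - 4)/(3 - 4) × (3.3 - 5)/(3 - 5) = 0.773500
L_2(3.3) = (3.3 - 2)/(4 - 2) × (3.3 - 3)/(4 - 3) × (3.3 - 5)/(4 - 5) = 0.331500
L_3(3.3) = (3.3 - 2)/(5 - 2) × (3.3 - 3)/(5 - 3) × (3.3 - 4)/(5 - 4) = -0.045500

P(3.3) = 23×L_0(3.3) + 17×L_1(3.3) + 3×L_2(3.3) + 0×L_3(3.3)
P(3.3) = 12.775500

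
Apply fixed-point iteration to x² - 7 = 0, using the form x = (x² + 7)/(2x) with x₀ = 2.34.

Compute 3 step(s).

Equation: x² - 7 = 0
Fixed-point form: x = (x² + 7)/(2x)
x₀ = 2.34

x_1 = g(2.340000) = 2.665726
x_2 = g(2.665726) = 2.645826
x_3 = g(2.645826) = 2.645751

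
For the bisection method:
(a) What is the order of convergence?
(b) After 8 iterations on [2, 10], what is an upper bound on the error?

(a) Bisection has linear (order 1) convergence; the error is halved each step.

(b) Error bound = (b-a)/2^n = (10 - 2)/2^{8}
    = 8/2^{8}

(a) 1 (linear); (b) error ≤ 3.12e-02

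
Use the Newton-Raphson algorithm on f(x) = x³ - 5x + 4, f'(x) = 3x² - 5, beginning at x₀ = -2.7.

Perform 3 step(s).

f(x) = x³ - 5x + 4
f'(x) = 3x² - 5
x₀ = -2.7

Newton-Raphson formula: x_{n+1} = x_n - f(x_n)/f'(x_n)

Iteration 1:
  f(-2.700000) = -2.183000
  f'(-2.700000) = 16.870000
  x_1 = -2.700000 - (-2.183000)/16.870000 = -2.570599
Iteration 2:
  f(-2.570599) = -0.133465
  f'(-2.570599) = 14.823933
  x_2 = -2.570599 - (-0.133465)/14.823933 = -2.561595
Iteration 3:
  f(-2.561595) = -0.000624
  f'(-2.561595) = 14.685312
  x_3 = -2.561595 - (-0.000624)/14.685312 = -2.561553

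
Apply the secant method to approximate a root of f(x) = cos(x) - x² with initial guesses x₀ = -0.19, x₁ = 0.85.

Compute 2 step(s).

f(x) = cos(x) - x²
x₀ = -0.19, x₁ = 0.85

Secant formula: x_{n+1} = x_n - f(x_n)(x_n - x_{n-1})/(f(x_n) - f(x_{n-1}))

Iteration 1:
  f(-0.190000) = 0.945904
  f(0.850000) = -0.062517
  x_2 = 0.850000 - (-0.062517)×(0.850000 - (-0.190000))/(-0.062517 - 0.945904)
       = 0.785525
Iteration 2:
  f(0.850000) = -0.062517
  f(0.785525) = 0.089967
  x_3 = 0.785525 - 0.089967×(0.785525 - 0.850000)/(0.089967 - (-0.062517))
       = 0.823566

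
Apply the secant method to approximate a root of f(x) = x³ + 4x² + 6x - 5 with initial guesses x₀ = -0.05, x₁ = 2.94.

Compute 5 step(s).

f(x) = x³ + 4x² + 6x - 5
x₀ = -0.05, x₁ = 2.94

Secant formula: x_{n+1} = x_n - f(x_n)(x_n - x_{n-1})/(f(x_n) - f(x_{n-1}))

Iteration 1:
  f(-0.050000) = -5.290125
  f(2.940000) = 72.626584
  x_2 = 2.940000 - 72.626584×(2.940000 - (-0.050000))/(72.626584 - (-5.290125))
       = 0.153005
Iteration 2:
  f(2.940000) = 72.626584
  f(0.153005) = -3.984747
  x_3 = 0.153005 - (-3.984747)×(0.153005 - 2.940000)/(-3.984747 - 72.626584)
       = 0.297963
Iteration 3:
  f(0.153005) = -3.984747
  f(0.297963) = -2.830636
  x_4 = 0.297963 - (-2.830636)×(0.297963 - 0.153005)/(-2.830636 - (-3.984747))
       = 0.653497
Iteration 4:
  f(0.297963) = -2.830636
  f(0.653497) = 0.908298
  x_5 = 0.653497 - 0.908298×(0.653497 - 0.297963)/(0.908298 - (-2.830636))
       = 0.567127
Iteration 5:
  f(0.653497) = 0.908298
  f(0.567127) = -0.128294
  x_6 = 0.567127 - (-0.128294)×(0.567127 - 0.653497)/(-0.128294 - 0.908298)
       = 0.577817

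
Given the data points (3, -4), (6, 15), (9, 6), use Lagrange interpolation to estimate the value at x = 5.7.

Lagrange interpolation formula:
P(x) = Σ yᵢ × Lᵢ(x)
where Lᵢ(x) = Π_{j≠i} (x - xⱼ)/(xᵢ - xⱼ)

L_0(5.7) = (5.7 - 6)/(3 - 6) × (5.7 - 9)/(3 - 9) = 0.055000
L_1(5.7) = (5.7 - 3)/(6 - 3) × (5.7 - 9)/(6 - 9) = 0.990000
L_2(5.7) = (5.7 - 3)/(9 - 3) × (5.7 - 6)/(9 - 6) = -0.045000

P(5.7) = (-4)×L_0(5.7) + 15×L_1(5.7) + 6×L_2(5.7)
P(5.7) = 14.360000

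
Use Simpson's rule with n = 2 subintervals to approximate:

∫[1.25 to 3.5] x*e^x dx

f(x) = x*e^x
a = 1.25, b = 3.5, n = 2
h = (b - a)/n = 1.125000

Simpson's rule: (h/3)[f(x₀) + 4f(x₁) + 2f(x₂) + ... + f(xₙ)]

x_0 = 1.2500, f(x_0) = 4.362929, coefficient = 1
x_1 = 2.3750, f(x_1) = 25.533656, coefficient = 4
x_2 = 3.5000, f(x_2) = 115.904082, coefficient = 1

I ≈ (1.125000/3) × 222.401636 = 83.400613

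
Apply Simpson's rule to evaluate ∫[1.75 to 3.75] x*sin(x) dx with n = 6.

f(x) = x*sin(x)
a = 1.75, b = 3.75, n = 6
h = (b - a)/n = 0.333333

Simpson's rule: (h/3)[f(x₀) + 4f(x₁) + 2f(x₂) + ... + f(xₙ)]

x_0 = 1.7500, f(x_0) = 1.721975, coefficient = 1
x_1 = 2.0833, f(x_1) = 1.815632, coefficient = 4
x_2 = 2.4167, f(x_2) = 1.602443, coefficient = 2
x_3 = 2.7500, f(x_3) = 1.049568, coefficient = 4
x_4 = 3.0833, f(x_4) = 0.179531, coefficient = 2
x_5 = 3.4167, f(x_5) = -0.928029, coefficient = 4
x_6 = 3.7500, f(x_6) = -2.143355, coefficient = 1

I ≈ (0.333333/3) × 10.891252 = 1.210139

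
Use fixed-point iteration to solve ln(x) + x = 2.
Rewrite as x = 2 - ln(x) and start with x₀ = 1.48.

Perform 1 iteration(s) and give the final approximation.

Equation: ln(x) + x = 2
Fixed-point form: x = 2 - ln(x)
x₀ = 1.48

x_1 = g(1.480000) = 1.607958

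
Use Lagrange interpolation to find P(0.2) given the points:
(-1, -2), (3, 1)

Lagrange interpolation formula:
P(x) = Σ yᵢ × Lᵢ(x)
where Lᵢ(x) = Π_{j≠i} (x - xⱼ)/(xᵢ - xⱼ)

L_0(0.2) = (0.2 - 3)/(-1 - 3) = 0.700000
L_1(0.2) = (0.2 - (-1))/(3 - (-1)) = 0.300000

P(0.2) = (-2)×L_0(0.2) + 1×L_1(0.2)
P(0.2) = -1.100000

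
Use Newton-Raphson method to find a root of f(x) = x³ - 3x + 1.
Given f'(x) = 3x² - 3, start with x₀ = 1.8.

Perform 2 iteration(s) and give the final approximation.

f(x) = x³ - 3x + 1
f'(x) = 3x² - 3
x₀ = 1.8

Newton-Raphson formula: x_{n+1} = x_n - f(x_n)/f'(x_n)

Iteration 1:
  f(1.800000) = 1.432000
  f'(1.800000) = 6.720000
  x_1 = 1.800000 - 1.432000/6.720000 = 1.586905
Iteration 2:
  f(1.586905) = 0.235535
  f'(1.586905) = 4.554800
  x_2 = 1.586905 - 0.235535/4.554800 = 1.535193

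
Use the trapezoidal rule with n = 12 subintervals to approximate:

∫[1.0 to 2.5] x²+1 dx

f(x) = x²+1
a = 1.0, b = 2.5, n = 12
h = (b - a)/n = 0.125000

Trapezoidal rule: (h/2)[f(x₀) + 2f(x₁) + 2f(x₂) + ... + f(xₙ)]

x_0 = 1.0000, f(x_0) = 2.000000, coefficient = 1
x_1 = 1.1250, f(x_1) = 2.265625, coefficient = 2
x_2 = 1.2500, f(x_2) = 2.562500, coefficient = 2
x_3 = 1.3750, f(x_3) = 2.890625, coefficient = 2
x_4 = 1.5000, f(x_4) = 3.250000, coefficient = 2
x_5 = 1.6250, f(x_5) = 3.640625, coefficient = 2
x_6 = 1.7500, f(x_6) = 4.062500, coefficient = 2
x_7 = 1.8750, f(x_7) = 4.515625, coefficient = 2
x_8 = 2.0000, f(x_8) = 5.000000, coefficient = 2
x_9 = 2.1250, f(x_9) = 5.515625, coefficient = 2
x_10 = 2.2500, f(x_10) = 6.062500, coefficient = 2
x_11 = 2.3750, f(x_11) = 6.640625, coefficient = 2
x_12 = 2.5000, f(x_12) = 7.250000, coefficient = 1

I ≈ (0.125000/2) × 102.062500 = 6.378906
Exact value: 6.375000
Error: 0.003906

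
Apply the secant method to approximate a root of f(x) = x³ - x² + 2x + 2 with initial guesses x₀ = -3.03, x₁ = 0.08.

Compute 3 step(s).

f(x) = x³ - x² + 2x + 2
x₀ = -3.03, x₁ = 0.08

Secant formula: x_{n+1} = x_n - f(x_n)(x_n - x_{n-1})/(f(x_n) - f(x_{n-1}))

Iteration 1:
  f(-3.030000) = -41.059027
  f(0.080000) = 2.154112
  x_2 = 0.080000 - 2.154112×(0.080000 - (-3.030000))/(2.154112 - (-41.059027))
       = -0.075029
Iteration 2:
  f(0.080000) = 2.154112
  f(-0.075029) = 1.843890
  x_3 = -0.075029 - 1.843890×(-0.075029 - 0.080000)/(1.843890 - 2.154112)
       = -0.996488
Iteration 3:
  f(-0.075029) = 1.843890
  f(-0.996488) = -1.975463
  x_4 = -0.996488 - (-1.975463)×(-0.996488 - (-0.075029))/(-1.975463 - 1.843890)
       = -0.519887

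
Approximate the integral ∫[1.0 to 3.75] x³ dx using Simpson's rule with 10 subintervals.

f(x) = x³
a = 1.0, b = 3.75, n = 10
h = (b - a)/n = 0.275000

Simpson's rule: (h/3)[f(x₀) + 4f(x₁) + 2f(x₂) + ... + f(xₙ)]

x_0 = 1.0000, f(x_0) = 1.000000, coefficient = 1
x_1 = 1.2750, f(x_1) = 2.072672, coefficient = 4
x_2 = 1.5500, f(x_2) = 3.723875, coefficient = 2
x_3 = 1.8250, f(x_3) = 6.078391, coefficient = 4
x_4 = 2.1000, f(x_4) = 9.261000, coefficient = 2
x_5 = 2.3750, f(x_5) = 13.396484, coefficient = 4
x_6 = 2.6500, f(x_6) = 18.609625, coefficient = 2
x_7 = 2.9250, f(x_7) = 25.025203, coefficient = 4
x_8 = 3.2000, f(x_8) = 32.768000, coefficient = 2
x_9 = 3.4750, f(x_9) = 41.962797, coefficient = 4
x_10 = 3.7500, f(x_10) = 52.734375, coefficient = 1

I ≈ (0.275000/3) × 536.601563 = 49.188477
Exact value: 49.188477
Error: 0.000000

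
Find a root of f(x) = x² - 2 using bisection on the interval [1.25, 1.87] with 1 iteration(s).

f(x) = x² - 2
Initial interval: [1.25, 1.87]

Iteration 1:
  c_1 = (1.250000 + 1.870000)/2 = 1.560000
  f(c_1) = f(1.560000) = 0.433600
  f(a) × f(c) < 0, new interval: [1.250000, 1.560000]

After 1 iteration(s), the approximation is c_1 = 1.560000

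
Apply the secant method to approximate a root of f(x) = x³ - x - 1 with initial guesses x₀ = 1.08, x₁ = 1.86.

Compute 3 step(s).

f(x) = x³ - x - 1
x₀ = 1.08, x₁ = 1.86

Secant formula: x_{n+1} = x_n - f(x_n)(x_n - x_{n-1})/(f(x_n) - f(x_{n-1}))

Iteration 1:
  f(1.080000) = -0.820288
  f(1.860000) = 3.574856
  x_2 = 1.860000 - 3.574856×(1.860000 - 1.080000)/(3.574856 - (-0.820288))
       = 1.225575
Iteration 2:
  f(1.860000) = 3.574856
  f(1.225575) = -0.384718
  x_3 = 1.225575 - (-0.384718)×(1.225575 - 1.860000)/(-0.384718 - 3.574856)
       = 1.287217
Iteration 3:
  f(1.225575) = -0.384718
  f(1.287217) = -0.154392
  x_4 = 1.287217 - (-0.154392)×(1.287217 - 1.225575)/(-0.154392 - (-0.384718))
       = 1.328536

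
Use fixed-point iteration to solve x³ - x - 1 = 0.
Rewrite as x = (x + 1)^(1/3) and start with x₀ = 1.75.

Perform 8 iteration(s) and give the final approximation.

Equation: x³ - x - 1 = 0
Fixed-point form: x = (x + 1)^(1/3)
x₀ = 1.75

x_1 = g(1.750000) = 1.401020
x_2 = g(1.401020) = 1.339055
x_3 = g(1.339055) = 1.327436
x_4 = g(1.327436) = 1.325234
x_5 = g(1.325234) = 1.324816
x_6 = g(1.324816) = 1.324737
x_7 = g(1.324737) = 1.324721
x_8 = g(1.324721) = 1.324719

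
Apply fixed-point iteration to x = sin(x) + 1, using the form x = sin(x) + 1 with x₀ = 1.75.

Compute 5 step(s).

Equation: x = sin(x) + 1
Fixed-point form: x = sin(x) + 1
x₀ = 1.75

x_1 = g(1.750000) = 1.983986
x_2 = g(1.983986) = 1.915845
x_3 = g(1.915845) = 1.941059
x_4 = g(1.941059) = 1.932232
x_5 = g(1.932232) = 1.935390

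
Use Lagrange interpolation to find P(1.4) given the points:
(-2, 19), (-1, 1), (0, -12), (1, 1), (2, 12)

Lagrange interpolation formula:
P(x) = Σ yᵢ × Lᵢ(x)
where Lᵢ(x) = Π_{j≠i} (x - xⱼ)/(xᵢ - xⱼ)

L_0(1.4) = (1.4 - (-1))/(-2 - (-1)) × (1.4 - 0)/(-2 - 0) × (1.4 - 1)/(-2 - 1) × (1.4 - 2)/(-2 - 2) = -0.033600
L_1(1.4) = (1.4 - (-2))/(-1 - (-2)) × (1.4 - 0)/(-1 - 0) × (1.4 - 1)/(-1 - 1) × (1.4 - 2)/(-1 - 2) = 0.190400
L_2(1.4) = (1.4 - (-2))/(0 - (-2)) × (1.4 - (-1))/(0 - (-1)) × (1.4 - 1)/(0 - 1) × (1.4 - 2)/(0 - 2) = -0.489600
L_3(1.4) = (1.4 - (-2))/(1 - (-2)) × (1.4 - (-1))/(1 - (-1)) × (1.4 - 0)/(1 - 0) × (1.4 - 2)/(1 - 2) = 1.142400
L_4(1.4) = (1.4 - (-2))/(2 - (-2)) × (1.4 - (-1))/(2 - (-1)) × (1.4 - 0)/(2 - 0) × (1.4 - 1)/(2 - 1) = 0.190400

P(1.4) = 19×L_0(1.4) + 1×L_1(1.4) + (-12)×L_2(1.4) + 1×L_3(1.4) + 12×L_4(1.4)
P(1.4) = 8.854400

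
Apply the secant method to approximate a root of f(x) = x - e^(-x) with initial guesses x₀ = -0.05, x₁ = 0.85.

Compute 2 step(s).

f(x) = x - e^(-x)
x₀ = -0.05, x₁ = 0.85

Secant formula: x_{n+1} = x_n - f(x_n)(x_n - x_{n-1})/(f(x_n) - f(x_{n-1}))

Iteration 1:
  f(-0.050000) = -1.101271
  f(0.850000) = 0.422585
  x_2 = 0.850000 - 0.422585×(0.850000 - (-0.050000))/(0.422585 - (-1.101271))
       = 0.600418
Iteration 2:
  f(0.850000) = 0.422585
  f(0.600418) = 0.051836
  x_3 = 0.600418 - 0.051836×(0.600418 - 0.850000)/(0.051836 - 0.422585)
       = 0.565523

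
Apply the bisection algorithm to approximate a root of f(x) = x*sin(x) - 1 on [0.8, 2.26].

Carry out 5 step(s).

f(x) = x*sin(x) - 1
Initial interval: [0.8, 2.26]

Iteration 1:
  c_1 = (0.800000 + 2.260000)/2 = 1.530000
  f(c_1) = f(1.530000) = 0.528727
  f(a) × f(c) < 0, new interval: [0.800000, 1.530000]
Iteration 2:
  c_2 = (0.800000 + 1.530000)/2 = 1.165000
  f(c_2) = f(1.165000) = 0.070388
  f(a) × f(c) < 0, new interval: [0.800000, 1.165000]
Iteration 3:
  c_3 = (0.800000 + 1.165000)/2 = 0.982500
  f(c_3) = f(0.982500) = -0.182671
  f(a) × f(c) ≥ 0, new interval: [0.982500, 1.165000]
Iteration 4:
  c_4 = (0.982500 + 1.165000)/2 = 1.073750
  f(c_4) = f(1.073750) = -0.056179
  f(a) × f(c) ≥ 0, new interval: [1.073750, 1.165000]
Iteration 5:
  c_5 = (1.073750 + 1.165000)/2 = 1.119375
  f(c_5) = f(1.119375) = 0.007245
  f(a) × f(c) < 0, new interval: [1.073750, 1.119375]

After 5 iteration(s), the approximation is c_5 = 1.119375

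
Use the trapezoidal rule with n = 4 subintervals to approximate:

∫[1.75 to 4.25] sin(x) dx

f(x) = sin(x)
a = 1.75, b = 4.25, n = 4
h = (b - a)/n = 0.625000

Trapezoidal rule: (h/2)[f(x₀) + 2f(x₁) + 2f(x₂) + ... + f(xₙ)]

x_0 = 1.7500, f(x_0) = 0.983986, coefficient = 1
x_1 = 2.3750, f(x_1) = 0.693685, coefficient = 2
x_2 = 3.0000, f(x_2) = 0.141120, coefficient = 2
x_3 = 3.6250, f(x_3) = -0.464799, coefficient = 2
x_4 = 4.2500, f(x_4) = -0.894989, coefficient = 1

I ≈ (0.625000/2) × 0.829009 = 0.259065
Exact value: 0.267841
Error: 0.008776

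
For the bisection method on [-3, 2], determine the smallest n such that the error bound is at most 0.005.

We need (b-a)/2^n ≤ 0.005
(2 - (-3))/2^n ≤ 0.005
5/2^n ≤ 0.005
2^n ≥ 1000
n ≥ log₂(1000) = 9.97
n ≥ 10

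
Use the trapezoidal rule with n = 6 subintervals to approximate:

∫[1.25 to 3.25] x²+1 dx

f(x) = x²+1
a = 1.25, b = 3.25, n = 6
h = (b - a)/n = 0.333333

Trapezoidal rule: (h/2)[f(x₀) + 2f(x₁) + 2f(x₂) + ... + f(xₙ)]

x_0 = 1.2500, f(x_0) = 2.562500, coefficient = 1
x_1 = 1.5833, f(x_1) = 3.506944, coefficient = 2
x_2 = 1.9167, f(x_2) = 4.673611, coefficient = 2
x_3 = 2.2500, f(x_3) = 6.062500, coefficient = 2
x_4 = 2.5833, f(x_4) = 7.673611, coefficient = 2
x_5 = 2.9167, f(x_5) = 9.506944, coefficient = 2
x_6 = 3.2500, f(x_6) = 11.562500, coefficient = 1

I ≈ (0.333333/2) × 76.972222 = 12.828704
Exact value: 12.791667
Error: 0.037037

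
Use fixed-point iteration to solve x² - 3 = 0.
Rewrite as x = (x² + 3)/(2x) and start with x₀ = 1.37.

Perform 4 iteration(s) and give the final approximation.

Equation: x² - 3 = 0
Fixed-point form: x = (x² + 3)/(2x)
x₀ = 1.37

x_1 = g(1.370000) = 1.779891
x_2 = g(1.779891) = 1.732694
x_3 = g(1.732694) = 1.732051
x_4 = g(1.732051) = 1.732051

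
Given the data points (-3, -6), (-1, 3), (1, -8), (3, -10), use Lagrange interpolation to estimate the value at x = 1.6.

Lagrange interpolation formula:
P(x) = Σ yᵢ × Lᵢ(x)
where Lᵢ(x) = Π_{j≠i} (x - xⱼ)/(xᵢ - xⱼ)

L_0(1.6) = (1.6 - (-1))/(-3 - (-1)) × (1.6 - 1)/(-3 - 1) × (1.6 - 3)/(-3 - 3) = 0.045500
L_1(1.6) = (1.6 - (-3))/(-1 - (-3)) × (1.6 - 1)/(-1 - 1) × (1.6 - 3)/(-1 - 3) = -0.241500
L_2(1.6) = (1.6 - (-3))/(1 - (-3)) × (1.6 - (-1))/(1 - (-1)) × (1.6 - 3)/(1 - 3) = 1.046500
L_3(1.6) = (1.6 - (-3))/(3 - (-3)) × (1.6 - (-1))/(3 - (-1)) × (1.6 - 1)/(3 - 1) = 0.149500

P(1.6) = (-6)×L_0(1.6) + 3×L_1(1.6) + (-8)×L_2(1.6) + (-10)×L_3(1.6)
P(1.6) = -10.864500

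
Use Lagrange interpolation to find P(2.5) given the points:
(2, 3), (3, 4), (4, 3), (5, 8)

Lagrange interpolation formula:
P(x) = Σ yᵢ × Lᵢ(x)
where Lᵢ(x) = Π_{j≠i} (x - xⱼ)/(xᵢ - xⱼ)

L_0(2.5) = (2.5 - 3)/(2 - 3) × (2.5 - 4)/(2 - 4) × (2.5 - 5)/(2 - 5) = 0.312500
L_1(2.5) = (2.5 - 2)/(3 - 2) × (2.5 - 4)/(3 - 4) × (2.5 - 5)/(3 - 5) = 0.937500
L_2(2.5) = (2.5 - 2)/(4 - 2) × (2.5 - 3)/(4 - 3) × (2.5 - 5)/(4 - 5) = -0.312500
L_3(2.5) = (2.5 - 2)/(5 - 2) × (2.5 - 3)/(5 - 3) × (2.5 - 4)/(5 - 4) = 0.062500

P(2.5) = 3×L_0(2.5) + 4×L_1(2.5) + 3×L_2(2.5) + 8×L_3(2.5)
P(2.5) = 4.250000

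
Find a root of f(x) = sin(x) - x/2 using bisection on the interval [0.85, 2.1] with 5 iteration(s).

f(x) = sin(x) - x/2
Initial interval: [0.85, 2.1]

Iteration 1:
  c_1 = (0.850000 + 2.100000)/2 = 1.475000
  f(c_1) = f(1.475000) = 0.257915
  f(a) × f(c) ≥ 0, new interval: [1.475000, 2.100000]
Iteration 2:
  c_2 = (1.475000 + 2.100000)/2 = 1.787500
  f(c_2) = f(1.787500) = 0.082862
  f(a) × f(c) ≥ 0, new interval: [1.787500, 2.100000]
Iteration 3:
  c_3 = (1.787500 + 2.100000)/2 = 1.943750
  f(c_3) = f(1.943750) = -0.040620
  f(a) × f(c) < 0, new interval: [1.787500, 1.943750]
Iteration 4:
  c_4 = (1.787500 + 1.943750)/2 = 1.865625
  f(c_4) = f(1.865625) = 0.024039
  f(a) × f(c) ≥ 0, new interval: [1.865625, 1.943750]
Iteration 5:
  c_5 = (1.865625 + 1.943750)/2 = 1.904688
  f(c_5) = f(1.904688) = -0.007569
  f(a) × f(c) < 0, new interval: [1.865625, 1.904688]

After 5 iteration(s), the approximation is c_5 = 1.904688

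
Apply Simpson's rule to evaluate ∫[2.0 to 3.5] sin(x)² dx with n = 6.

f(x) = sin(x)²
a = 2.0, b = 3.5, n = 6
h = (b - a)/n = 0.250000

Simpson's rule: (h/3)[f(x₀) + 4f(x₁) + 2f(x₂) + ... + f(xₙ)]

x_0 = 2.0000, f(x_0) = 0.826822, coefficient = 1
x_1 = 2.2500, f(x_1) = 0.605398, coefficient = 4
x_2 = 2.5000, f(x_2) = 0.358169, coefficient = 2
x_3 = 2.7500, f(x_3) = 0.145665, coefficient = 4
x_4 = 3.0000, f(x_4) = 0.019915, coefficient = 2
x_5 = 3.2500, f(x_5) = 0.011706, coefficient = 4
x_6 = 3.5000, f(x_6) = 0.123049, coefficient = 1

I ≈ (0.250000/3) × 4.757115 = 0.396426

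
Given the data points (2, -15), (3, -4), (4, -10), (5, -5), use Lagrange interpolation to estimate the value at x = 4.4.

Lagrange interpolation formula:
P(x) = Σ yᵢ × Lᵢ(x)
where Lᵢ(x) = Π_{j≠i} (x - xⱼ)/(xᵢ - xⱼ)

L_0(4.4) = (4.4 - 3)/(2 - 3) × (4.4 - 4)/(2 - 4) × (4.4 - 5)/(2 - 5) = 0.056000
L_1(4.4) = (4.4 - 2)/(3 - 2) × (4.4 - 4)/(3 - 4) × (4.4 - 5)/(3 - 5) = -0.288000
L_2(4.4) = (4.4 - 2)/(4 - 2) × (4.4 - 3)/(4 - 3) × (4.4 - 5)/(4 - 5) = 1.008000
L_3(4.4) = (4.4 - 2)/(5 - 2) × (4.4 - 3)/(5 - 3) × (4.4 - 4)/(5 - 4) = 0.224000

P(4.4) = (-15)×L_0(4.4) + (-4)×L_1(4.4) + (-10)×L_2(4.4) + (-5)×L_3(4.4)
P(4.4) = -10.888000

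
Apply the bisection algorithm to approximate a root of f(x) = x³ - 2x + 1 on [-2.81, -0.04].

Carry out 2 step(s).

f(x) = x³ - 2x + 1
Initial interval: [-2.81, -0.04]

Iteration 1:
  c_1 = (-2.810000 + (-0.040000))/2 = -1.425000
  f(c_1) = f(-1.425000) = 0.956359
  f(a) × f(c) < 0, new interval: [-2.810000, -1.425000]
Iteration 2:
  c_2 = (-2.810000 + (-1.425000))/2 = -2.117500
  f(c_2) = f(-2.117500) = -4.259460
  f(a) × f(c) ≥ 0, new interval: [-2.117500, -1.425000]

After 2 iteration(s), the approximation is c_2 = -2.117500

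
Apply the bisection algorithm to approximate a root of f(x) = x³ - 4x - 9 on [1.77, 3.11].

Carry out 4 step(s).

f(x) = x³ - 4x - 9
Initial interval: [1.77, 3.11]

Iteration 1:
  c_1 = (1.770000 + 3.110000)/2 = 2.440000
  f(c_1) = f(2.440000) = -4.233216
  f(a) × f(c) ≥ 0, new interval: [2.440000, 3.110000]
Iteration 2:
  c_2 = (2.440000 + 3.110000)/2 = 2.775000
  f(c_2) = f(2.775000) = 1.269234
  f(a) × f(c) < 0, new interval: [2.440000, 2.775000]
Iteration 3:
  c_3 = (2.440000 + 2.775000)/2 = 2.607500
  f(c_3) = f(2.607500) = -1.701461
  f(a) × f(c) ≥ 0, new interval: [2.607500, 2.775000]
Iteration 4:
  c_4 = (2.607500 + 2.775000)/2 = 2.691250
  f(c_4) = f(2.691250) = -0.272743
  f(a) × f(c) ≥ 0, new interval: [2.691250, 2.775000]

After 4 iteration(s), the approximation is c_4 = 2.691250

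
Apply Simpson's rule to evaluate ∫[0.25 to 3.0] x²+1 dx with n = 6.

f(x) = x²+1
a = 0.25, b = 3.0, n = 6
h = (b - a)/n = 0.458333

Simpson's rule: (h/3)[f(x₀) + 4f(x₁) + 2f(x₂) + ... + f(xₙ)]

x_0 = 0.2500, f(x_0) = 1.062500, coefficient = 1
x_1 = 0.7083, f(x_1) = 1.501736, coefficient = 4
x_2 = 1.1667, f(x_2) = 2.361111, coefficient = 2
x_3 = 1.6250, f(x_3) = 3.640625, coefficient = 4
x_4 = 2.0833, f(x_4) = 5.340278, coefficient = 2
x_5 = 2.5417, f(x_5) = 7.460069, coefficient = 4
x_6 = 3.0000, f(x_6) = 10.000000, coefficient = 1

I ≈ (0.458333/3) × 76.875000 = 11.744792
Exact value: 11.744792
Error: 0.000000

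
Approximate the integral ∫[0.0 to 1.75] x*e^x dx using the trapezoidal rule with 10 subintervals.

f(x) = x*e^x
a = 0.0, b = 1.75, n = 10
h = (b - a)/n = 0.175000

Trapezoidal rule: (h/2)[f(x₀) + 2f(x₁) + 2f(x₂) + ... + f(xₙ)]

x_0 = 0.0000, f(x_0) = 0.000000, coefficient = 1
x_1 = 0.1750, f(x_1) = 0.208468, coefficient = 2
x_2 = 0.3500, f(x_2) = 0.496674, coefficient = 2
x_3 = 0.5250, f(x_3) = 0.887491, coefficient = 2
x_4 = 0.7000, f(x_4) = 1.409627, coefficient = 2
x_5 = 0.8750, f(x_5) = 2.099016, coefficient = 2
x_6 = 1.0500, f(x_6) = 3.000534, coefficient = 2
x_7 = 1.2250, f(x_7) = 4.170103, coefficient = 2
x_8 = 1.4000, f(x_8) = 5.677280, coefficient = 2
x_9 = 1.5750, f(x_9) = 7.608418, coefficient = 2
x_10 = 1.7500, f(x_10) = 10.070555, coefficient = 1

I ≈ (0.175000/2) × 61.185776 = 5.353755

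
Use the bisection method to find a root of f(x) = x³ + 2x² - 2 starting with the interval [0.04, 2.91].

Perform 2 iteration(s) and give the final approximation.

f(x) = x³ + 2x² - 2
Initial interval: [0.04, 2.91]

Iteration 1:
  c_1 = (0.040000 + 2.910000)/2 = 1.475000
  f(c_1) = f(1.475000) = 5.560297
  f(a) × f(c) < 0, new interval: [0.040000, 1.475000]
Iteration 2:
  c_2 = (0.040000 + 1.475000)/2 = 0.757500
  f(c_2) = f(0.757500) = -0.417729
  f(a) × f(c) ≥ 0, new interval: [0.757500, 1.475000]

After 2 iteration(s), the approximation is c_2 = 0.757500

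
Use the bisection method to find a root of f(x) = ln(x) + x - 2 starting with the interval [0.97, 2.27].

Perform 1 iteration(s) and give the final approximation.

f(x) = ln(x) + x - 2
Initial interval: [0.97, 2.27]

Iteration 1:
  c_1 = (0.970000 + 2.270000)/2 = 1.620000
  f(c_1) = f(1.620000) = 0.102426
  f(a) × f(c) < 0, new interval: [0.970000, 1.620000]

After 1 iteration(s), the approximation is c_1 = 1.620000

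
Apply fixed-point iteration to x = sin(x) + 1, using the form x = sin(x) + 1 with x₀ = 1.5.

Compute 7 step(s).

Equation: x = sin(x) + 1
Fixed-point form: x = sin(x) + 1
x₀ = 1.5

x_1 = g(1.500000) = 1.997495
x_2 = g(1.997495) = 1.910337
x_3 = g(1.910337) = 1.942908
x_4 = g(1.942908) = 1.931562
x_5 = g(1.931562) = 1.935627
x_6 = g(1.935627) = 1.934184
x_7 = g(1.934184) = 1.934698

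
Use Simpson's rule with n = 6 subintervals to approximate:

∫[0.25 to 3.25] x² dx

f(x) = x²
a = 0.25, b = 3.25, n = 6
h = (b - a)/n = 0.500000

Simpson's rule: (h/3)[f(x₀) + 4f(x₁) + 2f(x₂) + ... + f(xₙ)]

x_0 = 0.2500, f(x_0) = 0.062500, coefficient = 1
x_1 = 0.7500, f(x_1) = 0.562500, coefficient = 4
x_2 = 1.2500, f(x_2) = 1.562500, coefficient = 2
x_3 = 1.7500, f(x_3) = 3.062500, coefficient = 4
x_4 = 2.2500, f(x_4) = 5.062500, coefficient = 2
x_5 = 2.7500, f(x_5) = 7.562500, coefficient = 4
x_6 = 3.2500, f(x_6) = 10.562500, coefficient = 1

I ≈ (0.500000/3) × 68.625000 = 11.437500
Exact value: 11.437500
Error: 0.000000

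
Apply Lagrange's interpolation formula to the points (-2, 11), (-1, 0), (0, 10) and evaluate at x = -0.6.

Lagrange interpolation formula:
P(x) = Σ yᵢ × Lᵢ(x)
where Lᵢ(x) = Π_{j≠i} (x - xⱼ)/(xᵢ - xⱼ)

L_0(-0.6) = (-0.6 - (-1))/(-2 - (-1)) × (-0.6 - 0)/(-2 - 0) = -0.120000
L_1(-0.6) = (-0.6 - (-2))/(-1 - (-2)) × (-0.6 - 0)/(-1 - 0) = 0.840000
L_2(-0.6) = (-0.6 - (-2))/(0 - (-2)) × (-0.6 - (-1))/(0 - (-1)) = 0.280000

P(-0.6) = 11×L_0(-0.6) + 0×L_1(-0.6) + 10×L_2(-0.6)
P(-0.6) = 1.480000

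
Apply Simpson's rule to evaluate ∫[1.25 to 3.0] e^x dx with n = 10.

f(x) = e^x
a = 1.25, b = 3.0, n = 10
h = (b - a)/n = 0.175000

Simpson's rule: (h/3)[f(x₀) + 4f(x₁) + 2f(x₂) + ... + f(xₙ)]

x_0 = 1.2500, f(x_0) = 3.490343, coefficient = 1
x_1 = 1.4250, f(x_1) = 4.157858, coefficient = 4
x_2 = 1.6000, f(x_2) = 4.953032, coefficient = 2
x_3 = 1.7750, f(x_3) = 5.900281, coefficient = 4
x_4 = 1.9500, f(x_4) = 7.028688, coefficient = 2
x_5 = 2.1250, f(x_5) = 8.372897, coefficient = 4
x_6 = 2.3000, f(x_6) = 9.974182, coefficient = 2
x_7 = 2.4750, f(x_7) = 11.881707, coefficient = 4
x_8 = 2.6500, f(x_8) = 14.154039, coefficient = 2
x_9 = 2.8250, f(x_9) = 16.860945, coefficient = 4
x_10 = 3.0000, f(x_10) = 20.085537, coefficient = 1

I ≈ (0.175000/3) × 284.490516 = 16.595280
Exact value: 16.595194
Error: 0.000086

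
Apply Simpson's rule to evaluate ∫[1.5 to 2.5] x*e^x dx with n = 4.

f(x) = x*e^x
a = 1.5, b = 2.5, n = 4
h = (b - a)/n = 0.250000

Simpson's rule: (h/3)[f(x₀) + 4f(x₁) + 2f(x₂) + ... + f(xₙ)]

x_0 = 1.5000, f(x_0) = 6.722534, coefficient = 1
x_1 = 1.7500, f(x_1) = 10.070555, coefficient = 4
x_2 = 2.0000, f(x_2) = 14.778112, coefficient = 2
x_3 = 2.2500, f(x_3) = 21.347406, coefficient = 4
x_4 = 2.5000, f(x_4) = 30.456235, coefficient = 1

I ≈ (0.250000/3) × 192.406834 = 16.033903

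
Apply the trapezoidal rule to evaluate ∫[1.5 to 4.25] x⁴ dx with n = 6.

f(x) = x⁴
a = 1.5, b = 4.25, n = 6
h = (b - a)/n = 0.458333

Trapezoidal rule: (h/2)[f(x₀) + 2f(x₁) + 2f(x₂) + ... + f(xₙ)]

x_0 = 1.5000, f(x_0) = 5.062500, coefficient = 1
x_1 = 1.9583, f(x_1) = 14.707758, coefficient = 2
x_2 = 2.4167, f(x_2) = 34.108845, coefficient = 2
x_3 = 2.8750, f(x_3) = 68.320557, coefficient = 2
x_4 = 3.3333, f(x_4) = 123.456790, coefficient = 2
x_5 = 3.7917, f(x_5) = 206.690541, coefficient = 2
x_6 = 4.2500, f(x_6) = 326.253906, coefficient = 1

I ≈ (0.458333/2) × 1225.885387 = 280.932068
Exact value: 275.797070
Error: 5.134997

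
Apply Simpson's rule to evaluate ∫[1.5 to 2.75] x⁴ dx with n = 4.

f(x) = x⁴
a = 1.5, b = 2.75, n = 4
h = (b - a)/n = 0.312500

Simpson's rule: (h/3)[f(x₀) + 4f(x₁) + 2f(x₂) + ... + f(xₙ)]

x_0 = 1.5000, f(x_0) = 5.062500, coefficient = 1
x_1 = 1.8125, f(x_1) = 10.792252, coefficient = 4
x_2 = 2.1250, f(x_2) = 20.390869, coefficient = 2
x_3 = 2.4375, f(x_3) = 35.300308, coefficient = 4
x_4 = 2.7500, f(x_4) = 57.191406, coefficient = 1

I ≈ (0.312500/3) × 287.405884 = 29.938113
Exact value: 29.936523
Error: 0.001589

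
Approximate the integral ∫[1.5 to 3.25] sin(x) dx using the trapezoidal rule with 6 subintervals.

f(x) = sin(x)
a = 1.5, b = 3.25, n = 6
h = (b - a)/n = 0.291667

Trapezoidal rule: (h/2)[f(x₀) + 2f(x₁) + 2f(x₂) + ... + f(xₙ)]

x_0 = 1.5000, f(x_0) = 0.997495, coefficient = 1
x_1 = 1.7917, f(x_1) = 0.975707, coefficient = 2
x_2 = 2.0833, f(x_2) = 0.871503, coefficient = 2
x_3 = 2.3750, f(x_3) = 0.693685, coefficient = 2
x_4 = 2.6667, f(x_4) = 0.457273, coefficient = 2
x_5 = 2.9583, f(x_5) = 0.182235, coefficient = 2
x_6 = 3.2500, f(x_6) = -0.108195, coefficient = 1

I ≈ (0.291667/2) × 7.250106 = 1.057307
Exact value: 1.064867
Error: 0.007560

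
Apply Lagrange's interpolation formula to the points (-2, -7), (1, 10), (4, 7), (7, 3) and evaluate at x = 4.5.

Lagrange interpolation formula:
P(x) = Σ yᵢ × Lᵢ(x)
where Lᵢ(x) = Π_{j≠i} (x - xⱼ)/(xᵢ - xⱼ)

L_0(4.5) = (4.5 - 1)/(-2 - 1) × (4.5 - 4)/(-2 - 4) × (4.5 - 7)/(-2 - 7) = 0.027006
L_1(4.5) = (4.5 - (-2))/(1 - (-2)) × (4.5 - 4)/(1 - 4) × (4.5 - 7)/(1 - 7) = -0.150463
L_2(4.5) = (4.5 - (-2))/(4 - (-2)) × (4.5 - 1)/(4 - 1) × (4.5 - 7)/(4 - 7) = 1.053241
L_3(4.5) = (4.5 - (-2))/(7 - (-2)) × (4.5 - 1)/(7 - 1) × (4.5 - 4)/(7 - 4) = 0.070216

P(4.5) = (-7)×L_0(4.5) + 10×L_1(4.5) + 7×L_2(4.5) + 3×L_3(4.5)
P(4.5) = 5.889660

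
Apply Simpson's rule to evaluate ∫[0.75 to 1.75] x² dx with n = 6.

f(x) = x²
a = 0.75, b = 1.75, n = 6
h = (b - a)/n = 0.166667

Simpson's rule: (h/3)[f(x₀) + 4f(x₁) + 2f(x₂) + ... + f(xₙ)]

x_0 = 0.7500, f(x_0) = 0.562500, coefficient = 1
x_1 = 0.9167, f(x_1) = 0.840278, coefficient = 4
x_2 = 1.0833, f(x_2) = 1.173611, coefficient = 2
x_3 = 1.2500, f(x_3) = 1.562500, coefficient = 4
x_4 = 1.4167, f(x_4) = 2.006944, coefficient = 2
x_5 = 1.5833, f(x_5) = 2.506944, coefficient = 4
x_6 = 1.7500, f(x_6) = 3.062500, coefficient = 1

I ≈ (0.166667/3) × 29.625000 = 1.645833
Exact value: 1.645833
Error: 0.000000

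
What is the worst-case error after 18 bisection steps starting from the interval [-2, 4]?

Bisection error bound: |error| ≤ (b-a)/2^n
|error| ≤ (4 - (-2))/2^18 = 6/2^18
|error| ≤ 0.0000228882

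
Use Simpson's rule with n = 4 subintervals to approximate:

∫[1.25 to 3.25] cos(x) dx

f(x) = cos(x)
a = 1.25, b = 3.25, n = 4
h = (b - a)/n = 0.500000

Simpson's rule: (h/3)[f(x₀) + 4f(x₁) + 2f(x₂) + ... + f(xₙ)]

x_0 = 1.2500, f(x_0) = 0.315322, coefficient = 1
x_1 = 1.7500, f(x_1) = -0.178246, coefficient = 4
x_2 = 2.2500, f(x_2) = -0.628174, coefficient = 2
x_3 = 2.7500, f(x_3) = -0.924302, coefficient = 4
x_4 = 3.2500, f(x_4) = -0.994130, coefficient = 1

I ≈ (0.500000/3) × -6.345348 = -1.057558
Exact value: -1.057180
Error: 0.000378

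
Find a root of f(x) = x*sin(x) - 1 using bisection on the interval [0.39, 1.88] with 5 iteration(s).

f(x) = x*sin(x) - 1
Initial interval: [0.39, 1.88]

Iteration 1:
  c_1 = (0.390000 + 1.880000)/2 = 1.135000
  f(c_1) = f(1.135000) = 0.028916
  f(a) × f(c) < 0, new interval: [0.390000, 1.135000]
Iteration 2:
  c_2 = (0.390000 + 1.135000)/2 = 0.762500
  f(c_2) = f(0.762500) = -0.473317
  f(a) × f(c) ≥ 0, new interval: [0.762500, 1.135000]
Iteration 3:
  c_3 = (0.762500 + 1.135000)/2 = 0.948750
  f(c_3) = f(0.948750) = -0.228962
  f(a) × f(c) ≥ 0, new interval: [0.948750, 1.135000]
Iteration 4:
  c_4 = (0.948750 + 1.135000)/2 = 1.041875
  f(c_4) = f(1.041875) = -0.100495
  f(a) × f(c) ≥ 0, new interval: [1.041875, 1.135000]
Iteration 5:
  c_5 = (1.041875 + 1.135000)/2 = 1.088437
  f(c_5) = f(1.088437) = -0.035750
  f(a) × f(c) ≥ 0, new interval: [1.088437, 1.135000]

After 5 iteration(s), the approximation is c_5 = 1.088437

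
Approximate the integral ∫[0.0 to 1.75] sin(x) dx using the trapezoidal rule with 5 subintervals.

f(x) = sin(x)
a = 0.0, b = 1.75, n = 5
h = (b - a)/n = 0.350000

Trapezoidal rule: (h/2)[f(x₀) + 2f(x₁) + 2f(x₂) + ... + f(xₙ)]

x_0 = 0.0000, f(x_0) = 0.000000, coefficient = 1
x_1 = 0.3500, f(x_1) = 0.342898, coefficient = 2
x_2 = 0.7000, f(x_2) = 0.644218, coefficient = 2
x_3 = 1.0500, f(x_3) = 0.867423, coefficient = 2
x_4 = 1.4000, f(x_4) = 0.985450, coefficient = 2
x_5 = 1.7500, f(x_5) = 0.983986, coefficient = 1

I ≈ (0.350000/2) × 6.663963 = 1.166193
Exact value: 1.178246
Error: 0.012053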